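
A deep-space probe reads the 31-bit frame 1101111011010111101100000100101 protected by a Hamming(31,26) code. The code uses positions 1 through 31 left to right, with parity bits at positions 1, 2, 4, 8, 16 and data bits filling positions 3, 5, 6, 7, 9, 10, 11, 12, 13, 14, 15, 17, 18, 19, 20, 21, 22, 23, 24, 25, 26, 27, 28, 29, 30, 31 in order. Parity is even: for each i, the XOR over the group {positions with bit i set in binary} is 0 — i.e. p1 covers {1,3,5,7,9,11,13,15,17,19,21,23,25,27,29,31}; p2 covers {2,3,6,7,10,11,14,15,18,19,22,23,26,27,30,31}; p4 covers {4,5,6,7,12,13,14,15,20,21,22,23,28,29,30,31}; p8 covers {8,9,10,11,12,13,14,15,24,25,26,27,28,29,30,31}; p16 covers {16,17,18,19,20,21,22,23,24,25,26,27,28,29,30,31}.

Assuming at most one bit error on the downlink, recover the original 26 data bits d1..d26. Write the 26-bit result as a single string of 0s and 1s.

s1 (pos 1,3,5,7,9,11,13,15,17,19,21,23,25,27,29,31): 1⊕0⊕1⊕1⊕1⊕0⊕0⊕1⊕1⊕1⊕0⊕0⊕0⊕0⊕1⊕1 = 1
s2 (pos 2,3,6,7,10,11,14,15,18,19,22,23,26,27,30,31): 1⊕0⊕1⊕1⊕1⊕0⊕1⊕1⊕0⊕1⊕0⊕0⊕1⊕0⊕0⊕1 = 1
s4 (pos 4,5,6,7,12,13,14,15,20,21,22,23,28,29,30,31): 1⊕1⊕1⊕1⊕1⊕0⊕1⊕1⊕1⊕0⊕0⊕0⊕0⊕1⊕0⊕1 = 0
s8 (pos 8,9,10,11,12,13,14,15,24,25,26,27,28,29,30,31): 0⊕1⊕1⊕0⊕1⊕0⊕1⊕1⊕0⊕0⊕1⊕0⊕0⊕1⊕0⊕1 = 0
s16 (pos 16,17,18,19,20,21,22,23,24,25,26,27,28,29,30,31): 1⊕1⊕0⊕1⊕1⊕0⊕0⊕0⊕0⊕0⊕1⊕0⊕0⊕1⊕0⊕1 = 1
Syndrome s16…s1 = 10011 → error at position 19.
Flip position 19: 1101111011010111101100000100101 → 1101111011010111100100000100101
Read data bits from positions 3,5,6,7,9,10,11,12,13,14,15,17,18,19,20,21,22,23,24,25,26,27,28,29,30,31: 01111101011100100000100101

01111101011100100000100101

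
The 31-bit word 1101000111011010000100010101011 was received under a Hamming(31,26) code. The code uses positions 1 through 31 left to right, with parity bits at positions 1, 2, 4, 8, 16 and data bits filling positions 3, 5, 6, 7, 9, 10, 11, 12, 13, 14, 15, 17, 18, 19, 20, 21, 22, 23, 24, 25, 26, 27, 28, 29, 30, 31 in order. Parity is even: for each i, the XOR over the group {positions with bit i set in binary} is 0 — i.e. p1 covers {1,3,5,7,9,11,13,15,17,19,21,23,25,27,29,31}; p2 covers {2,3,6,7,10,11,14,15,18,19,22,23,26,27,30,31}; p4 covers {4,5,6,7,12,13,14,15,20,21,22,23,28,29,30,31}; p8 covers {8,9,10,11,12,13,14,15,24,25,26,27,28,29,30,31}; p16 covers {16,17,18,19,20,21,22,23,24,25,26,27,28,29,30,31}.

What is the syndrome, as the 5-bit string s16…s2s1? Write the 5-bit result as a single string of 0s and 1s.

01001

s1 (pos 1,3,5,7,9,11,13,15,17,19,21,23,25,27,29,31): 1⊕0⊕0⊕0⊕1⊕0⊕1⊕1⊕0⊕0⊕0⊕0⊕0⊕0⊕0⊕1 = 1
s2 (pos 2,3,6,7,10,11,14,15,18,19,22,23,26,27,30,31): 1⊕0⊕0⊕0⊕1⊕0⊕0⊕1⊕0⊕0⊕0⊕0⊕1⊕0⊕1⊕1 = 0
s4 (pos 4,5,6,7,12,13,14,15,20,21,22,23,28,29,30,31): 1⊕0⊕0⊕0⊕1⊕1⊕0⊕1⊕1⊕0⊕0⊕0⊕1⊕0⊕1⊕1 = 0
s8 (pos 8,9,10,11,12,13,14,15,24,25,26,27,28,29,30,31): 1⊕1⊕1⊕0⊕1⊕1⊕0⊕1⊕1⊕0⊕1⊕0⊕1⊕0⊕1⊕1 = 1
s16 (pos 16,17,18,19,20,21,22,23,24,25,26,27,28,29,30,31): 0⊕0⊕0⊕0⊕1⊕0⊕0⊕0⊕1⊕0⊕1⊕0⊕1⊕0⊕1⊕1 = 0
Syndrome s16…s1 = 01001 → error at position 9.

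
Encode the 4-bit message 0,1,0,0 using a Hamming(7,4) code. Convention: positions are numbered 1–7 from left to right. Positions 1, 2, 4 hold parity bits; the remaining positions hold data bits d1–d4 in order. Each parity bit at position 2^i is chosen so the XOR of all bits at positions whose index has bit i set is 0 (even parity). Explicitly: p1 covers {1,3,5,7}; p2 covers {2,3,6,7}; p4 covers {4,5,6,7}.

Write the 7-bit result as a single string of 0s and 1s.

Place data at non-parity positions: p1 p2 0 p4 1 0 0
p1 (pos 1,3,5,7): XOR of data positions = 0⊕1⊕0 = 1
p2 (pos 2,3,6,7): XOR of data positions = 0⊕0⊕0 = 0
p4 (pos 4,5,6,7): XOR of data positions = 1⊕0⊕0 = 1
Codeword: 1001100

1001100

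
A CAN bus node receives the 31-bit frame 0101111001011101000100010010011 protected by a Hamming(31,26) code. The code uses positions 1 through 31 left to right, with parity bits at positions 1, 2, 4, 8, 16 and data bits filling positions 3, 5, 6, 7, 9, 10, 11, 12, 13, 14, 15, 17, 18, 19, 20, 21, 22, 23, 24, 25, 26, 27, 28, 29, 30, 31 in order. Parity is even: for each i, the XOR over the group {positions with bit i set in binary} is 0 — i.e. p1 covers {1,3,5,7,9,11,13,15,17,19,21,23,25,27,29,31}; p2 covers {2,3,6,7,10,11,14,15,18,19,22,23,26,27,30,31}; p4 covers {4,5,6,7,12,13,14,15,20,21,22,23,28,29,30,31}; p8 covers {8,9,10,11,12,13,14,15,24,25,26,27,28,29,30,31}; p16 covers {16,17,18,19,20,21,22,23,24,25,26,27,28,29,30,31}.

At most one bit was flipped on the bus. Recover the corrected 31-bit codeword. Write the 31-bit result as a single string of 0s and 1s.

s1 (pos 1,3,5,7,9,11,13,15,17,19,21,23,25,27,29,31): 0⊕0⊕1⊕1⊕0⊕0⊕1⊕0⊕0⊕0⊕0⊕0⊕0⊕1⊕0⊕1 = 1
s2 (pos 2,3,6,7,10,11,14,15,18,19,22,23,26,27,30,31): 1⊕0⊕1⊕1⊕1⊕0⊕1⊕0⊕0⊕0⊕0⊕0⊕0⊕1⊕1⊕1 = 0
s4 (pos 4,5,6,7,12,13,14,15,20,21,22,23,28,29,30,31): 1⊕1⊕1⊕1⊕1⊕1⊕1⊕0⊕1⊕0⊕0⊕0⊕0⊕0⊕1⊕1 = 0
s8 (pos 8,9,10,11,12,13,14,15,24,25,26,27,28,29,30,31): 0⊕0⊕1⊕0⊕1⊕1⊕1⊕0⊕1⊕0⊕0⊕1⊕0⊕0⊕1⊕1 = 0
s16 (pos 16,17,18,19,20,21,22,23,24,25,26,27,28,29,30,31): 1⊕0⊕0⊕0⊕1⊕0⊕0⊕0⊕1⊕0⊕0⊕1⊕0⊕0⊕1⊕1 = 0
Syndrome s16…s1 = 00001 → error at position 1.
Flip position 1: 0101111001011101000100010010011 → 1101111001011101000100010010011

1101111001011101000100010010011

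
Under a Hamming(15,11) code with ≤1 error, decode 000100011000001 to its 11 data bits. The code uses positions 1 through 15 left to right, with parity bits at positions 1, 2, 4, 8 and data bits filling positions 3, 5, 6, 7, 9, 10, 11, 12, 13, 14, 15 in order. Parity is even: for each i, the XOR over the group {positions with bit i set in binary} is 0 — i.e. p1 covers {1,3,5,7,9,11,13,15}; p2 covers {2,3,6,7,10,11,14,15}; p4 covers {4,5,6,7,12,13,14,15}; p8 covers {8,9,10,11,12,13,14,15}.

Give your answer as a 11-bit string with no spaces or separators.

s1 (pos 1,3,5,7,9,11,13,15): 0⊕0⊕0⊕0⊕1⊕0⊕0⊕1 = 0
s2 (pos 2,3,6,7,10,11,14,15): 0⊕0⊕0⊕0⊕0⊕0⊕0⊕1 = 1
s4 (pos 4,5,6,7,12,13,14,15): 1⊕0⊕0⊕0⊕0⊕0⊕0⊕1 = 0
s8 (pos 8,9,10,11,12,13,14,15): 1⊕1⊕0⊕0⊕0⊕0⊕0⊕1 = 1
Syndrome s8…s1 = 1010 → error at position 10.
Flip position 10: 000100011000001 → 000100011100001
Read data bits from positions 3,5,6,7,9,10,11,12,13,14,15: 00001100001

00001100001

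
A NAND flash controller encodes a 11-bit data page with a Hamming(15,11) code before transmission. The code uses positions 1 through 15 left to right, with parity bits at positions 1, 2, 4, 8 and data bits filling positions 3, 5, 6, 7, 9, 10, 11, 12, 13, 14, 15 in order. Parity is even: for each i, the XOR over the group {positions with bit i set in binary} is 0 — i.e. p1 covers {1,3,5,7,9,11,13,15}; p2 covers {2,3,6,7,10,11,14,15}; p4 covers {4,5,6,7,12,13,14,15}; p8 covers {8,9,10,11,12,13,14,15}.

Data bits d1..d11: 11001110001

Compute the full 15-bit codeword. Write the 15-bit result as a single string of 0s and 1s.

101010001110001

Place data at non-parity positions: p1 p2 1 p4 1 0 0 p8 1 1 1 0 0 0 1
p1 (pos 1,3,5,7,9,11,13,15): XOR of data positions = 1⊕1⊕0⊕1⊕1⊕0⊕1 = 1
p2 (pos 2,3,6,7,10,11,14,15): XOR of data positions = 1⊕0⊕0⊕1⊕1⊕0⊕1 = 0
p4 (pos 4,5,6,7,12,13,14,15): XOR of data positions = 1⊕0⊕0⊕0⊕0⊕0⊕1 = 0
p8 (pos 8,9,10,11,12,13,14,15): XOR of data positions = 1⊕1⊕1⊕0⊕0⊕0⊕1 = 0
Codeword: 101010001110001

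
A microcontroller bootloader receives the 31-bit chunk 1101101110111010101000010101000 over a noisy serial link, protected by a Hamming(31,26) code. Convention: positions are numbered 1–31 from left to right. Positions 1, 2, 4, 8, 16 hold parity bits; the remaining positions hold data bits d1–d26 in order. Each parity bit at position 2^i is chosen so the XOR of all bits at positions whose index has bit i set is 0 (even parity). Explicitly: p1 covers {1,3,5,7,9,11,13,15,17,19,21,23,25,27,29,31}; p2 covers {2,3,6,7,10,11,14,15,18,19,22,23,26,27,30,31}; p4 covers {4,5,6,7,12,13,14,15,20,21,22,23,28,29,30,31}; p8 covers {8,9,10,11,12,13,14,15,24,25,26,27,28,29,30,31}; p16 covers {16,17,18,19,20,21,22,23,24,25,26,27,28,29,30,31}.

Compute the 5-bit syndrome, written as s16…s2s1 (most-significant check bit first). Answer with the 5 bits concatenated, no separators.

s1 (pos 1,3,5,7,9,11,13,15,17,19,21,23,25,27,29,31): 1⊕0⊕1⊕1⊕1⊕1⊕1⊕1⊕1⊕1⊕0⊕0⊕0⊕0⊕0⊕0 = 1
s2 (pos 2,3,6,7,10,11,14,15,18,19,22,23,26,27,30,31): 1⊕0⊕0⊕1⊕0⊕1⊕0⊕1⊕0⊕1⊕0⊕0⊕1⊕0⊕0⊕0 = 0
s4 (pos 4,5,6,7,12,13,14,15,20,21,22,23,28,29,30,31): 1⊕1⊕0⊕1⊕1⊕1⊕0⊕1⊕0⊕0⊕0⊕0⊕1⊕0⊕0⊕0 = 1
s8 (pos 8,9,10,11,12,13,14,15,24,25,26,27,28,29,30,31): 1⊕1⊕0⊕1⊕1⊕1⊕0⊕1⊕1⊕0⊕1⊕0⊕1⊕0⊕0⊕0 = 1
s16 (pos 16,17,18,19,20,21,22,23,24,25,26,27,28,29,30,31): 0⊕1⊕0⊕1⊕0⊕0⊕0⊕0⊕1⊕0⊕1⊕0⊕1⊕0⊕0⊕0 = 1
Syndrome s16…s1 = 11101 → error at position 29.

11101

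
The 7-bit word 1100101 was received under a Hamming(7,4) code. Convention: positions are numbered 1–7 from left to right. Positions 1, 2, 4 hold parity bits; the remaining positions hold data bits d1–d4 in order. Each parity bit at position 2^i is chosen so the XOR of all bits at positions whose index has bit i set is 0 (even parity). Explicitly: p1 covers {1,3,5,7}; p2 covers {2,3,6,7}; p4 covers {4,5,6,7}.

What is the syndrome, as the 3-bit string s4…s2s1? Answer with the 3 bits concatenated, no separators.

s1 (pos 1,3,5,7): 1⊕0⊕1⊕1 = 1
s2 (pos 2,3,6,7): 1⊕0⊕0⊕1 = 0
s4 (pos 4,5,6,7): 0⊕1⊕0⊕1 = 0
Syndrome s4…s1 = 001 → error at position 1.

001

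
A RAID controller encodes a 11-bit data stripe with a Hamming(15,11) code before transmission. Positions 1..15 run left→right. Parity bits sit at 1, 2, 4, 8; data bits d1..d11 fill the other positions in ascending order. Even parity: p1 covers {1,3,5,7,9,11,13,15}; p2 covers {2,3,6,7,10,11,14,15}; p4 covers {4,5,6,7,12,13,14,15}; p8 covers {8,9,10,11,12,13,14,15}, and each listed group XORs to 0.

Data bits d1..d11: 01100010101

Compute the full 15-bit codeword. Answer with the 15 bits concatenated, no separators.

010011010010101

Place data at non-parity positions: p1 p2 0 p4 1 1 0 p8 0 0 1 0 1 0 1
p1 (pos 1,3,5,7,9,11,13,15): XOR of data positions = 0⊕1⊕0⊕0⊕1⊕1⊕1 = 0
p2 (pos 2,3,6,7,10,11,14,15): XOR of data positions = 0⊕1⊕0⊕0⊕1⊕0⊕1 = 1
p4 (pos 4,5,6,7,12,13,14,15): XOR of data positions = 1⊕1⊕0⊕0⊕1⊕0⊕1 = 0
p8 (pos 8,9,10,11,12,13,14,15): XOR of data positions = 0⊕0⊕1⊕0⊕1⊕0⊕1 = 1
Codeword: 010011010010101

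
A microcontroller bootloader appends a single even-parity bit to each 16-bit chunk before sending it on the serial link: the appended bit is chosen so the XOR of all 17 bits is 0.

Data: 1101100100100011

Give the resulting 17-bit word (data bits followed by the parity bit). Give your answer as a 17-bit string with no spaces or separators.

XOR of the 16 data bits: 1⊕1⊕0⊕1⊕1⊕0⊕0⊕1⊕0⊕0⊕1⊕0⊕0⊕0⊕1⊕1 = 0
Parity bit = 0 (so all 17 bits XOR to 0).

11011001001000110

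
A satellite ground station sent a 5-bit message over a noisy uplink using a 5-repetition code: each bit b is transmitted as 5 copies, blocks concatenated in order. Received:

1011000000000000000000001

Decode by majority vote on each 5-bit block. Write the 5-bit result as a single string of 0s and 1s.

10000

Block 1 (10110): 3 ones → 1
Block 2 (00000): 0 ones → 0
Block 3 (00000): 0 ones → 0
Block 4 (00000): 0 ones → 0
Block 5 (00001): 1 one → 0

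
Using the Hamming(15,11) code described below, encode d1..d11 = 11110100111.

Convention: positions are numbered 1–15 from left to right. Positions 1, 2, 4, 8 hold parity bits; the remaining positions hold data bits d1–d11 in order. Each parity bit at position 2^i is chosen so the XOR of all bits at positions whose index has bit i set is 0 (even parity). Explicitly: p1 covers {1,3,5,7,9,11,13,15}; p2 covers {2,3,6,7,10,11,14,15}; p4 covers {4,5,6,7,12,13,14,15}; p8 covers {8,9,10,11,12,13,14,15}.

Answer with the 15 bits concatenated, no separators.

Place data at non-parity positions: p1 p2 1 p4 1 1 1 p8 0 1 0 0 1 1 1
p1 (pos 1,3,5,7,9,11,13,15): XOR of data positions = 1⊕1⊕1⊕0⊕0⊕1⊕1 = 1
p2 (pos 2,3,6,7,10,11,14,15): XOR of data positions = 1⊕1⊕1⊕1⊕0⊕1⊕1 = 0
p4 (pos 4,5,6,7,12,13,14,15): XOR of data positions = 1⊕1⊕1⊕0⊕1⊕1⊕1 = 0
p8 (pos 8,9,10,11,12,13,14,15): XOR of data positions = 0⊕1⊕0⊕0⊕1⊕1⊕1 = 0
Codeword: 101011100100111

101011100100111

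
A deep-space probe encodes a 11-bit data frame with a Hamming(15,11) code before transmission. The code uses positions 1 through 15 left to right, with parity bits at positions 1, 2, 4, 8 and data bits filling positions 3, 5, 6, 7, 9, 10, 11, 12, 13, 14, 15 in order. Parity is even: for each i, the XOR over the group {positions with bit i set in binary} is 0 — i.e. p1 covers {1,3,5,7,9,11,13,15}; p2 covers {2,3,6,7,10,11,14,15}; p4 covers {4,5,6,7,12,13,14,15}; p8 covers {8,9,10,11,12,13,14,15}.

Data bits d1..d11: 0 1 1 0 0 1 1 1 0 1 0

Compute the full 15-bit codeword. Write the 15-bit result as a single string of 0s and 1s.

000011000111010

Place data at non-parity positions: p1 p2 0 p4 1 1 0 p8 0 1 1 1 0 1 0
p1 (pos 1,3,5,7,9,11,13,15): XOR of data positions = 0⊕1⊕0⊕0⊕1⊕0⊕0 = 0
p2 (pos 2,3,6,7,10,11,14,15): XOR of data positions = 0⊕1⊕0⊕1⊕1⊕1⊕0 = 0
p4 (pos 4,5,6,7,12,13,14,15): XOR of data positions = 1⊕1⊕0⊕1⊕0⊕1⊕0 = 0
p8 (pos 8,9,10,11,12,13,14,15): XOR of data positions = 0⊕1⊕1⊕1⊕0⊕1⊕0 = 0
Codeword: 000011000111010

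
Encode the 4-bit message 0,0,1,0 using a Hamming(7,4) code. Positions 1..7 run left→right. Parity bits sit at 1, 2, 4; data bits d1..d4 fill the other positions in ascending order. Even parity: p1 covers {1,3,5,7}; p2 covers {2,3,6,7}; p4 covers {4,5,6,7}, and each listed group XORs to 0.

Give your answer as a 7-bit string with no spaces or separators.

0101010

Place data at non-parity positions: p1 p2 0 p4 0 1 0
p1 (pos 1,3,5,7): XOR of data positions = 0⊕0⊕0 = 0
p2 (pos 2,3,6,7): XOR of data positions = 0⊕1⊕0 = 1
p4 (pos 4,5,6,7): XOR of data positions = 0⊕1⊕0 = 1
Codeword: 0101010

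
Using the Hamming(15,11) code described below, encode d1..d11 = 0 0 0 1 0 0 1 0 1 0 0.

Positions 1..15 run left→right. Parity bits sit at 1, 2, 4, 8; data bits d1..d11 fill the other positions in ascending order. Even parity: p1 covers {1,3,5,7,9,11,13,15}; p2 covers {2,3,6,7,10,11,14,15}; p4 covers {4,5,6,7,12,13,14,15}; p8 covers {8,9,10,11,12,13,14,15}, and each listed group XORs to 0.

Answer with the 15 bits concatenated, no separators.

Place data at non-parity positions: p1 p2 0 p4 0 0 1 p8 0 0 1 0 1 0 0
p1 (pos 1,3,5,7,9,11,13,15): XOR of data positions = 0⊕0⊕1⊕0⊕1⊕1⊕0 = 1
p2 (pos 2,3,6,7,10,11,14,15): XOR of data positions = 0⊕0⊕1⊕0⊕1⊕0⊕0 = 0
p4 (pos 4,5,6,7,12,13,14,15): XOR of data positions = 0⊕0⊕1⊕0⊕1⊕0⊕0 = 0
p8 (pos 8,9,10,11,12,13,14,15): XOR of data positions = 0⊕0⊕1⊕0⊕1⊕0⊕0 = 0
Codeword: 100000100010100

100000100010100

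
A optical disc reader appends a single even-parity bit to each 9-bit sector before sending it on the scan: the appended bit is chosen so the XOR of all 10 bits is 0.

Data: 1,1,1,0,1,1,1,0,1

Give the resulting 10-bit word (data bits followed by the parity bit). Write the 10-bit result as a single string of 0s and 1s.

1110111011

XOR of the 9 data bits: 1⊕1⊕1⊕0⊕1⊕1⊕1⊕0⊕1 = 1
Parity bit = 1 (so all 10 bits XOR to 0).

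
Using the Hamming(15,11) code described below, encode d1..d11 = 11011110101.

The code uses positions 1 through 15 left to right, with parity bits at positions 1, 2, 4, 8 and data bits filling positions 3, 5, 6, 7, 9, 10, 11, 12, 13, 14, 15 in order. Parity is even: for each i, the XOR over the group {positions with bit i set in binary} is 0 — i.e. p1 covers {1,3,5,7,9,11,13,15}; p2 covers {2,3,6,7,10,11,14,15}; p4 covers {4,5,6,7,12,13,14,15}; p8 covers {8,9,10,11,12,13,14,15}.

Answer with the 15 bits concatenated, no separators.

111010111110101

Place data at non-parity positions: p1 p2 1 p4 1 0 1 p8 1 1 1 0 1 0 1
p1 (pos 1,3,5,7,9,11,13,15): XOR of data positions = 1⊕1⊕1⊕1⊕1⊕1⊕1 = 1
p2 (pos 2,3,6,7,10,11,14,15): XOR of data positions = 1⊕0⊕1⊕1⊕1⊕0⊕1 = 1
p4 (pos 4,5,6,7,12,13,14,15): XOR of data positions = 1⊕0⊕1⊕0⊕1⊕0⊕1 = 0
p8 (pos 8,9,10,11,12,13,14,15): XOR of data positions = 1⊕1⊕1⊕0⊕1⊕0⊕1 = 1
Codeword: 111010111110101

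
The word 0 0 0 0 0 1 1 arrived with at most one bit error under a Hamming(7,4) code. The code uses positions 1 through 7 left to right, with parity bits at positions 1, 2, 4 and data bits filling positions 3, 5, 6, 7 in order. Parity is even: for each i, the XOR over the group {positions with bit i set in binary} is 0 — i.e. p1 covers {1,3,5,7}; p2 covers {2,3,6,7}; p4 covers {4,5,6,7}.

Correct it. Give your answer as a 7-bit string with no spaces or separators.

1000011

s1 (pos 1,3,5,7): 0⊕0⊕0⊕1 = 1
s2 (pos 2,3,6,7): 0⊕0⊕1⊕1 = 0
s4 (pos 4,5,6,7): 0⊕0⊕1⊕1 = 0
Syndrome s4…s1 = 001 → error at position 1.
Flip position 1: 0000011 → 1000011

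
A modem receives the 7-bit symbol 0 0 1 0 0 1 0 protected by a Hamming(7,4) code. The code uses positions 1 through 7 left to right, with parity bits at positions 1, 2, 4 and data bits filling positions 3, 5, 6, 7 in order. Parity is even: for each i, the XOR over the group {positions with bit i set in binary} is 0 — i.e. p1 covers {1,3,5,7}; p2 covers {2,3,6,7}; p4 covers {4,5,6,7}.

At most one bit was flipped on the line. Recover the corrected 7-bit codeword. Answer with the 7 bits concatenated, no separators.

s1 (pos 1,3,5,7): 0⊕1⊕0⊕0 = 1
s2 (pos 2,3,6,7): 0⊕1⊕1⊕0 = 0
s4 (pos 4,5,6,7): 0⊕0⊕1⊕0 = 1
Syndrome s4…s1 = 101 → error at position 5.
Flip position 5: 0010010 → 0010110

0010110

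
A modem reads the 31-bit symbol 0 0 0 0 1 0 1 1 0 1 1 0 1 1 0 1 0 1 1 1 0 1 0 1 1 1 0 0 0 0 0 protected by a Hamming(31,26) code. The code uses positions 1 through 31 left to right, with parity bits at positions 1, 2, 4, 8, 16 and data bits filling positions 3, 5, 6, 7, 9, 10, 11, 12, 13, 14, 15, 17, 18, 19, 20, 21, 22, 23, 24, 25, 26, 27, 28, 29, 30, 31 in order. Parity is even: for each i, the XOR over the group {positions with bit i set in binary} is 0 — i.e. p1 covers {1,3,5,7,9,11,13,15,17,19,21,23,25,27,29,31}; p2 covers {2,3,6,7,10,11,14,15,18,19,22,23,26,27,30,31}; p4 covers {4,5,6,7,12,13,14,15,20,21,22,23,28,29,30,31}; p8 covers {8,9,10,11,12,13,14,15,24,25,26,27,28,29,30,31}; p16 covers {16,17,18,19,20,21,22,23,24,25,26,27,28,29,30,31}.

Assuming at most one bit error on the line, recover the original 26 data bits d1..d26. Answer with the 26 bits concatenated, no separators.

s1 (pos 1,3,5,7,9,11,13,15,17,19,21,23,25,27,29,31): 0⊕0⊕1⊕1⊕0⊕1⊕1⊕0⊕0⊕1⊕0⊕0⊕1⊕0⊕0⊕0 = 0
s2 (pos 2,3,6,7,10,11,14,15,18,19,22,23,26,27,30,31): 0⊕0⊕0⊕1⊕1⊕1⊕1⊕0⊕1⊕1⊕1⊕0⊕1⊕0⊕0⊕0 = 0
s4 (pos 4,5,6,7,12,13,14,15,20,21,22,23,28,29,30,31): 0⊕1⊕0⊕1⊕0⊕1⊕1⊕0⊕1⊕0⊕1⊕0⊕0⊕0⊕0⊕0 = 0
s8 (pos 8,9,10,11,12,13,14,15,24,25,26,27,28,29,30,31): 1⊕0⊕1⊕1⊕0⊕1⊕1⊕0⊕1⊕1⊕1⊕0⊕0⊕0⊕0⊕0 = 0
s16 (pos 16,17,18,19,20,21,22,23,24,25,26,27,28,29,30,31): 1⊕0⊕1⊕1⊕1⊕0⊕1⊕0⊕1⊕1⊕1⊕0⊕0⊕0⊕0⊕0 = 0
Syndrome s16…s1 = 00000 → no error.
Read data bits from positions 3,5,6,7,9,10,11,12,13,14,15,17,18,19,20,21,22,23,24,25,26,27,28,29,30,31: 01010110110011101011100000

01010110110011101011100000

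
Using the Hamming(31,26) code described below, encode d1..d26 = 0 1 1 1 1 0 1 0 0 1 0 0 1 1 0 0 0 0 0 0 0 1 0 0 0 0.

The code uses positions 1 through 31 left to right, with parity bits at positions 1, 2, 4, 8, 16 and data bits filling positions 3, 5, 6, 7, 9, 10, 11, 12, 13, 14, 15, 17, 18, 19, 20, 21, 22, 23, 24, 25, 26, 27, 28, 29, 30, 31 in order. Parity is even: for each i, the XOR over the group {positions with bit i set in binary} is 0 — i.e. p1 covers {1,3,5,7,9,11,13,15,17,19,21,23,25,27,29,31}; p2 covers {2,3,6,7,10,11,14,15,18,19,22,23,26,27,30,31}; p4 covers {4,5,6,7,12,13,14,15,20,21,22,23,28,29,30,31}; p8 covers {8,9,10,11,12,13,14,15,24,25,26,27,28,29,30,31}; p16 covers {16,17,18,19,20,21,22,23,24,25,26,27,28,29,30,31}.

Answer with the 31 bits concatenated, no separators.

0100111010100101011000000010000

Place data at non-parity positions: p1 p2 0 p4 1 1 1 p8 1 0 1 0 0 1 0 p16 0 1 1 0 0 0 0 0 0 0 1 0 0 0 0
p1 (pos 1,3,5,7,9,11,13,15,17,19,21,23,25,27,29,31): XOR of data positions = 0⊕1⊕1⊕1⊕1⊕0⊕0⊕0⊕1⊕0⊕0⊕0⊕1⊕0⊕0 = 0
p2 (pos 2,3,6,7,10,11,14,15,18,19,22,23,26,27,30,31): XOR of data positions = 0⊕1⊕1⊕0⊕1⊕1⊕0⊕1⊕1⊕0⊕0⊕0⊕1⊕0⊕0 = 1
p4 (pos 4,5,6,7,12,13,14,15,20,21,22,23,28,29,30,31): XOR of data positions = 1⊕1⊕1⊕0⊕0⊕1⊕0⊕0⊕0⊕0⊕0⊕0⊕0⊕0⊕0 = 0
p8 (pos 8,9,10,11,12,13,14,15,24,25,26,27,28,29,30,31): XOR of data positions = 1⊕0⊕1⊕0⊕0⊕1⊕0⊕0⊕0⊕0⊕1⊕0⊕0⊕0⊕0 = 0
p16 (pos 16,17,18,19,20,21,22,23,24,25,26,27,28,29,30,31): XOR of data positions = 0⊕1⊕1⊕0⊕0⊕0⊕0⊕0⊕0⊕0⊕1⊕0⊕0⊕0⊕0 = 1
Codeword: 0100111010100101011000000010000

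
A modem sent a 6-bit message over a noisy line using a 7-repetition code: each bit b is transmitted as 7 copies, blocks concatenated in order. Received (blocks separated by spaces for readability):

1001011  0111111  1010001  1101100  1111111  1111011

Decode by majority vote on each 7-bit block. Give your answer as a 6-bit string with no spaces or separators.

110111

Block 1 (1001011): 4 ones → 1
Block 2 (0111111): 6 ones → 1
Block 3 (1010001): 3 ones → 0
Block 4 (1101100): 4 ones → 1
Block 5 (1111111): 7 ones → 1
Block 6 (1111011): 6 ones → 1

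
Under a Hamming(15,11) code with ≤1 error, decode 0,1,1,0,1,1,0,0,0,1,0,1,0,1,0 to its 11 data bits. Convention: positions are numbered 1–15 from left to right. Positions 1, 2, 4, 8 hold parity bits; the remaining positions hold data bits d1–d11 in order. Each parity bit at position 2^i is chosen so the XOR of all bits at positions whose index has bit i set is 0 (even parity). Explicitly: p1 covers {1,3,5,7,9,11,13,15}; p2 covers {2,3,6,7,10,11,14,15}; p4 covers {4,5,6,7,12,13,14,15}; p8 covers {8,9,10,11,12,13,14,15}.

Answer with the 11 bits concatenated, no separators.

11100001010

s1 (pos 1,3,5,7,9,11,13,15): 0⊕1⊕1⊕0⊕0⊕0⊕0⊕0 = 0
s2 (pos 2,3,6,7,10,11,14,15): 1⊕1⊕1⊕0⊕1⊕0⊕1⊕0 = 1
s4 (pos 4,5,6,7,12,13,14,15): 0⊕1⊕1⊕0⊕1⊕0⊕1⊕0 = 0
s8 (pos 8,9,10,11,12,13,14,15): 0⊕0⊕1⊕0⊕1⊕0⊕1⊕0 = 1
Syndrome s8…s1 = 1010 → error at position 10.
Flip position 10: 011011000101010 → 011011000001010
Read data bits from positions 3,5,6,7,9,10,11,12,13,14,15: 11100001010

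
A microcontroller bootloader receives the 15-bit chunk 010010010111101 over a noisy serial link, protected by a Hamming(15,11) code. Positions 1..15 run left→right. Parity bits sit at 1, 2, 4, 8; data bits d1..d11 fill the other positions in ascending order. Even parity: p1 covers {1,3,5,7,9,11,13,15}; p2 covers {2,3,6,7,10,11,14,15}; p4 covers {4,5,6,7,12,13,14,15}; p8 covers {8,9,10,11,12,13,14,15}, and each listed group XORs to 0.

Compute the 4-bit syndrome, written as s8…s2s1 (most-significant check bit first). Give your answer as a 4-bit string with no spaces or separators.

0000

s1 (pos 1,3,5,7,9,11,13,15): 0⊕0⊕1⊕0⊕0⊕1⊕1⊕1 = 0
s2 (pos 2,3,6,7,10,11,14,15): 1⊕0⊕0⊕0⊕1⊕1⊕0⊕1 = 0
s4 (pos 4,5,6,7,12,13,14,15): 0⊕1⊕0⊕0⊕1⊕1⊕0⊕1 = 0
s8 (pos 8,9,10,11,12,13,14,15): 1⊕0⊕1⊕1⊕1⊕1⊕0⊕1 = 0
Syndrome s8…s1 = 0000 → no error.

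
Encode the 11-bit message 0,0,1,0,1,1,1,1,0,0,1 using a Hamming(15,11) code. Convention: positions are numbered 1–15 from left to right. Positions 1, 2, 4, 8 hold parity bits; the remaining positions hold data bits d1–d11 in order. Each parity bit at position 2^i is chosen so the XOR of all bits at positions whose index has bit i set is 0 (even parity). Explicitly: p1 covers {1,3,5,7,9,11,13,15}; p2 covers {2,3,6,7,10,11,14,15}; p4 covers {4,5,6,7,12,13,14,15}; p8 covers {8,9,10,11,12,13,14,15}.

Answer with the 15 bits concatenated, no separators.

100101011111001

Place data at non-parity positions: p1 p2 0 p4 0 1 0 p8 1 1 1 1 0 0 1
p1 (pos 1,3,5,7,9,11,13,15): XOR of data positions = 0⊕0⊕0⊕1⊕1⊕0⊕1 = 1
p2 (pos 2,3,6,7,10,11,14,15): XOR of data positions = 0⊕1⊕0⊕1⊕1⊕0⊕1 = 0
p4 (pos 4,5,6,7,12,13,14,15): XOR of data positions = 0⊕1⊕0⊕1⊕0⊕0⊕1 = 1
p8 (pos 8,9,10,11,12,13,14,15): XOR of data positions = 1⊕1⊕1⊕1⊕0⊕0⊕1 = 1
Codeword: 100101011111001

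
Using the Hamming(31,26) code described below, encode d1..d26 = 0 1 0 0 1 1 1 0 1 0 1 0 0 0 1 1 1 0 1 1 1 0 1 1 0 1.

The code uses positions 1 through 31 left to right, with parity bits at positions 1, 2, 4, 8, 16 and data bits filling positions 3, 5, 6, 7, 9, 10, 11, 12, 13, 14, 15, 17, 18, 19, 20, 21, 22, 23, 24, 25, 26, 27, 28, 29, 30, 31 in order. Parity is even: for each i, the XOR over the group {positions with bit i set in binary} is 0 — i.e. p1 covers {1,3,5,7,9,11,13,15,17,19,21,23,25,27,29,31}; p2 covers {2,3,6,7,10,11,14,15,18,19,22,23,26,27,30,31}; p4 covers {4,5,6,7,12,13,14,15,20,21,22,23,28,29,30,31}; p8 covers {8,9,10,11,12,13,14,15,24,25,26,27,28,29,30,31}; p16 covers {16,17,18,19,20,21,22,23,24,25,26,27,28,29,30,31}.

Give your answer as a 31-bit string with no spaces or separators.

1001100111101011000111011101101

Place data at non-parity positions: p1 p2 0 p4 1 0 0 p8 1 1 1 0 1 0 1 p16 0 0 0 1 1 1 0 1 1 1 0 1 1 0 1
p1 (pos 1,3,5,7,9,11,13,15,17,19,21,23,25,27,29,31): XOR of data positions = 0⊕1⊕0⊕1⊕1⊕1⊕1⊕0⊕0⊕1⊕0⊕1⊕0⊕1⊕1 = 1
p2 (pos 2,3,6,7,10,11,14,15,18,19,22,23,26,27,30,31): XOR of data positions = 0⊕0⊕0⊕1⊕1⊕0⊕1⊕0⊕0⊕1⊕0⊕1⊕0⊕0⊕1 = 0
p4 (pos 4,5,6,7,12,13,14,15,20,21,22,23,28,29,30,31): XOR of data positions = 1⊕0⊕0⊕0⊕1⊕0⊕1⊕1⊕1⊕1⊕0⊕1⊕1⊕0⊕1 = 1
p8 (pos 8,9,10,11,12,13,14,15,24,25,26,27,28,29,30,31): XOR of data positions = 1⊕1⊕1⊕0⊕1⊕0⊕1⊕1⊕1⊕1⊕0⊕1⊕1⊕0⊕1 = 1
p16 (pos 16,17,18,19,20,21,22,23,24,25,26,27,28,29,30,31): XOR of data positions = 0⊕0⊕0⊕1⊕1⊕1⊕0⊕1⊕1⊕1⊕0⊕1⊕1⊕0⊕1 = 1
Codeword: 1001100111101011000111011101101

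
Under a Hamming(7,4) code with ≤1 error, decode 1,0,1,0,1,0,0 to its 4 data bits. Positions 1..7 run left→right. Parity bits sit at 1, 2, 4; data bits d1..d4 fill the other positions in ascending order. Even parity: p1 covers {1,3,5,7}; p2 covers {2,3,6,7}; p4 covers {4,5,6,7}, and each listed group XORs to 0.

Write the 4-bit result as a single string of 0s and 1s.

s1 (pos 1,3,5,7): 1⊕1⊕1⊕0 = 1
s2 (pos 2,3,6,7): 0⊕1⊕0⊕0 = 1
s4 (pos 4,5,6,7): 0⊕1⊕0⊕0 = 1
Syndrome s4…s1 = 111 → error at position 7.
Flip position 7: 1010100 → 1010101
Read data bits from positions 3,5,6,7: 1101

1101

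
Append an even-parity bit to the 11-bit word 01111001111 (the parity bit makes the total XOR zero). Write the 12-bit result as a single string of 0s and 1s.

XOR of the 11 data bits: 0⊕1⊕1⊕1⊕1⊕0⊕0⊕1⊕1⊕1⊕1 = 0
Parity bit = 0 (so all 12 bits XOR to 0).

011110011110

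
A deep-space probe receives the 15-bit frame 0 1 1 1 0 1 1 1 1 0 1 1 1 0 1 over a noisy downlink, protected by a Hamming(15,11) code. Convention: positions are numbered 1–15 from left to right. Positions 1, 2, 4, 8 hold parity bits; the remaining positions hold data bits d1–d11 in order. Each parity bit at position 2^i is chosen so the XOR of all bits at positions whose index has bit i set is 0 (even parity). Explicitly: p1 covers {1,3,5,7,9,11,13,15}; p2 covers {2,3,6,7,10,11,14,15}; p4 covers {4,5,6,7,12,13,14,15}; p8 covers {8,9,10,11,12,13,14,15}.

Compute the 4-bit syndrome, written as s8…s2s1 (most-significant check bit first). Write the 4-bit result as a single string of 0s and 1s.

s1 (pos 1,3,5,7,9,11,13,15): 0⊕1⊕0⊕1⊕1⊕1⊕1⊕1 = 0
s2 (pos 2,3,6,7,10,11,14,15): 1⊕1⊕1⊕1⊕0⊕1⊕0⊕1 = 0
s4 (pos 4,5,6,7,12,13,14,15): 1⊕0⊕1⊕1⊕1⊕1⊕0⊕1 = 0
s8 (pos 8,9,10,11,12,13,14,15): 1⊕1⊕0⊕1⊕1⊕1⊕0⊕1 = 0
Syndrome s8…s1 = 0000 → no error.

0000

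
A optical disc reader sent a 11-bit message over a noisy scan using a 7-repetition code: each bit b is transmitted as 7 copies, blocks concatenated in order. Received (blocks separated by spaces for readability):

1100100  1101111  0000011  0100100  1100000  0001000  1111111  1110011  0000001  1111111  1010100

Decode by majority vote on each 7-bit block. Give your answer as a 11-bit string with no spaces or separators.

Block 1 (1100100): 3 ones → 0
Block 2 (1101111): 6 ones → 1
Block 3 (0000011): 2 ones → 0
Block 4 (0100100): 2 ones → 0
Block 5 (1100000): 2 ones → 0
Block 6 (0001000): 1 one → 0
Block 7 (1111111): 7 ones → 1
Block 8 (1110011): 5 ones → 1
Block 9 (0000001): 1 one → 0
Block 10 (1111111): 7 ones → 1
Block 11 (1010100): 3 ones → 0

01000011010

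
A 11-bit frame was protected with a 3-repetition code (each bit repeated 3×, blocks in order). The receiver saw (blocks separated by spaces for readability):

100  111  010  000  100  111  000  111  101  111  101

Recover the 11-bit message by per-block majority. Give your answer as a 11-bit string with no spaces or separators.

01000101111

Block 1 (100): 1 one → 0
Block 2 (111): 3 ones → 1
Block 3 (010): 1 one → 0
Block 4 (000): 0 ones → 0
Block 5 (100): 1 one → 0
Block 6 (111): 3 ones → 1
Block 7 (000): 0 ones → 0
Block 8 (111): 3 ones → 1
Block 9 (101): 2 ones → 1
Block 10 (111): 3 ones → 1
Block 11 (101): 2 ones → 1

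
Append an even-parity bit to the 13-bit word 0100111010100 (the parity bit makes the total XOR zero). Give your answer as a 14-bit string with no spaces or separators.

XOR of the 13 data bits: 0⊕1⊕0⊕0⊕1⊕1⊕1⊕0⊕1⊕0⊕1⊕0⊕0 = 0
Parity bit = 0 (so all 14 bits XOR to 0).

01001110101000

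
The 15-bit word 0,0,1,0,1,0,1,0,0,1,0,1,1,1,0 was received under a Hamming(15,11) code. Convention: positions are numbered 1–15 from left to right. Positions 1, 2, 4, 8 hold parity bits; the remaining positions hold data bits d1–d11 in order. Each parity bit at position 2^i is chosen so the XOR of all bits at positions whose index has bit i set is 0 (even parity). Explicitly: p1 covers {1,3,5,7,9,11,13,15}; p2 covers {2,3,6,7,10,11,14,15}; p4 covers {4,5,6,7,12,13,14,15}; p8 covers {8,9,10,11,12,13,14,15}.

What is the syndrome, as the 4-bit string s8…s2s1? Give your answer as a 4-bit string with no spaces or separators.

0100

s1 (pos 1,3,5,7,9,11,13,15): 0⊕1⊕1⊕1⊕0⊕0⊕1⊕0 = 0
s2 (pos 2,3,6,7,10,11,14,15): 0⊕1⊕0⊕1⊕1⊕0⊕1⊕0 = 0
s4 (pos 4,5,6,7,12,13,14,15): 0⊕1⊕0⊕1⊕1⊕1⊕1⊕0 = 1
s8 (pos 8,9,10,11,12,13,14,15): 0⊕0⊕1⊕0⊕1⊕1⊕1⊕0 = 0
Syndrome s8…s1 = 0100 → error at position 4.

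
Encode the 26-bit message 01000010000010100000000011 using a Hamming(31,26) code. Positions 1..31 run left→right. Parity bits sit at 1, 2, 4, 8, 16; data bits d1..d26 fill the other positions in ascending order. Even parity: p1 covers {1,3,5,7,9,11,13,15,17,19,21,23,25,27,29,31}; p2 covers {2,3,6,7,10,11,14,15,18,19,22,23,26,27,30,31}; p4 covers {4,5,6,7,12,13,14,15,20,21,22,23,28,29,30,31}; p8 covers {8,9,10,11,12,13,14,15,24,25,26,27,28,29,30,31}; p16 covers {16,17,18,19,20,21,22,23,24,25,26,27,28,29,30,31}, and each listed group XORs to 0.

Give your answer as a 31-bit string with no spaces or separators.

Place data at non-parity positions: p1 p2 0 p4 1 0 0 p8 0 0 1 0 0 0 0 p16 0 1 0 1 0 0 0 0 0 0 0 0 0 1 1
p1 (pos 1,3,5,7,9,11,13,15,17,19,21,23,25,27,29,31): XOR of data positions = 0⊕1⊕0⊕0⊕1⊕0⊕0⊕0⊕0⊕0⊕0⊕0⊕0⊕0⊕1 = 1
p2 (pos 2,3,6,7,10,11,14,15,18,19,22,23,26,27,30,31): XOR of data positions = 0⊕0⊕0⊕0⊕1⊕0⊕0⊕1⊕0⊕0⊕0⊕0⊕0⊕1⊕1 = 0
p4 (pos 4,5,6,7,12,13,14,15,20,21,22,23,28,29,30,31): XOR of data positions = 1⊕0⊕0⊕0⊕0⊕0⊕0⊕1⊕0⊕0⊕0⊕0⊕0⊕1⊕1 = 0
p8 (pos 8,9,10,11,12,13,14,15,24,25,26,27,28,29,30,31): XOR of data positions = 0⊕0⊕1⊕0⊕0⊕0⊕0⊕0⊕0⊕0⊕0⊕0⊕0⊕1⊕1 = 1
p16 (pos 16,17,18,19,20,21,22,23,24,25,26,27,28,29,30,31): XOR of data positions = 0⊕1⊕0⊕1⊕0⊕0⊕0⊕0⊕0⊕0⊕0⊕0⊕0⊕1⊕1 = 0
Codeword: 1000100100100000010100000000011

1000100100100000010100000000011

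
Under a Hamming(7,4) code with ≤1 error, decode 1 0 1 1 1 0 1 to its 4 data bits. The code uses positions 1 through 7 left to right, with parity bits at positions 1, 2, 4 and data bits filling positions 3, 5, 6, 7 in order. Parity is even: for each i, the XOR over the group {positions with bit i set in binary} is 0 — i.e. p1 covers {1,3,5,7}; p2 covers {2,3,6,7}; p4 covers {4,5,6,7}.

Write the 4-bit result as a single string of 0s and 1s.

1101

s1 (pos 1,3,5,7): 1⊕1⊕1⊕1 = 0
s2 (pos 2,3,6,7): 0⊕1⊕0⊕1 = 0
s4 (pos 4,5,6,7): 1⊕1⊕0⊕1 = 1
Syndrome s4…s1 = 100 → error at position 4.
Flip position 4: 1011101 → 1010101
Read data bits from positions 3,5,6,7: 1101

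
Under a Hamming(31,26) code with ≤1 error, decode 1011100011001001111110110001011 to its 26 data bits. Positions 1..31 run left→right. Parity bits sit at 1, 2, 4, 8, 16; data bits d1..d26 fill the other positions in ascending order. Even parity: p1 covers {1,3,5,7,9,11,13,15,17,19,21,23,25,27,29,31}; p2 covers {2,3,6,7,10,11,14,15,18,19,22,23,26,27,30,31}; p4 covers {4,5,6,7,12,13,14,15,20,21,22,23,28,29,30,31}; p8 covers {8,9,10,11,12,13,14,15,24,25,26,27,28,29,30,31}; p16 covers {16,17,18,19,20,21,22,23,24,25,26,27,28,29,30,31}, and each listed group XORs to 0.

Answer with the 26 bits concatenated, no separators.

s1 (pos 1,3,5,7,9,11,13,15,17,19,21,23,25,27,29,31): 1⊕1⊕1⊕0⊕1⊕0⊕1⊕0⊕1⊕1⊕1⊕1⊕0⊕0⊕0⊕1 = 0
s2 (pos 2,3,6,7,10,11,14,15,18,19,22,23,26,27,30,31): 0⊕1⊕0⊕0⊕1⊕0⊕0⊕0⊕1⊕1⊕0⊕1⊕0⊕0⊕1⊕1 = 1
s4 (pos 4,5,6,7,12,13,14,15,20,21,22,23,28,29,30,31): 1⊕1⊕0⊕0⊕0⊕1⊕0⊕0⊕1⊕1⊕0⊕1⊕1⊕0⊕1⊕1 = 1
s8 (pos 8,9,10,11,12,13,14,15,24,25,26,27,28,29,30,31): 0⊕1⊕1⊕0⊕0⊕1⊕0⊕0⊕1⊕0⊕0⊕0⊕1⊕0⊕1⊕1 = 1
s16 (pos 16,17,18,19,20,21,22,23,24,25,26,27,28,29,30,31): 1⊕1⊕1⊕1⊕1⊕1⊕0⊕1⊕1⊕0⊕0⊕0⊕1⊕0⊕1⊕1 = 1
Syndrome s16…s1 = 11110 → error at position 30.
Flip position 30: 1011100011001001111110110001011 → 1011100011001001111110110001001
Read data bits from positions 3,5,6,7,9,10,11,12,13,14,15,17,18,19,20,21,22,23,24,25,26,27,28,29,30,31: 11001100100111110110001001

11001100100111110110001001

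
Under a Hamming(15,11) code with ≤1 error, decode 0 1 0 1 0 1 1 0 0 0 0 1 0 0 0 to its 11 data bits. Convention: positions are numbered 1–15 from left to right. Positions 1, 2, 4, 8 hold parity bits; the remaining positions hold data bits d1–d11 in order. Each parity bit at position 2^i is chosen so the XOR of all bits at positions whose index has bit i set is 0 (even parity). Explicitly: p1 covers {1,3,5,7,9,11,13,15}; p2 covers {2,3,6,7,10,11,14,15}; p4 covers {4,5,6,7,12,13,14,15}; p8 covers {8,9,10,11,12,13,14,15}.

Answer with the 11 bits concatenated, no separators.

s1 (pos 1,3,5,7,9,11,13,15): 0⊕0⊕0⊕1⊕0⊕0⊕0⊕0 = 1
s2 (pos 2,3,6,7,10,11,14,15): 1⊕0⊕1⊕1⊕0⊕0⊕0⊕0 = 1
s4 (pos 4,5,6,7,12,13,14,15): 1⊕0⊕1⊕1⊕1⊕0⊕0⊕0 = 0
s8 (pos 8,9,10,11,12,13,14,15): 0⊕0⊕0⊕0⊕1⊕0⊕0⊕0 = 1
Syndrome s8…s1 = 1011 → error at position 11.
Flip position 11: 010101100001000 → 010101100011000
Read data bits from positions 3,5,6,7,9,10,11,12,13,14,15: 00110011000

00110011000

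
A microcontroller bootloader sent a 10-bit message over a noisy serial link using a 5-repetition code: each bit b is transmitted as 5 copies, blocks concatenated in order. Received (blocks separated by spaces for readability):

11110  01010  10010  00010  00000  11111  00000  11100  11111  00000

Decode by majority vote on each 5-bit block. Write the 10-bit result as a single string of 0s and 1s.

Block 1 (11110): 4 ones → 1
Block 2 (01010): 2 ones → 0
Block 3 (10010): 2 ones → 0
Block 4 (00010): 1 one → 0
Block 5 (00000): 0 ones → 0
Block 6 (11111): 5 ones → 1
Block 7 (00000): 0 ones → 0
Block 8 (11100): 3 ones → 1
Block 9 (11111): 5 ones → 1
Block 10 (00000): 0 ones → 0

1000010110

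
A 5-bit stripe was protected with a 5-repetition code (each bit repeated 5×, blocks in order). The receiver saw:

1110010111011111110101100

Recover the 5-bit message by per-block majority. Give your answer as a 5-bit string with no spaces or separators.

11110

Block 1 (11100): 3 ones → 1
Block 2 (10111): 4 ones → 1
Block 3 (01111): 4 ones → 1
Block 4 (11101): 4 ones → 1
Block 5 (01100): 2 ones → 0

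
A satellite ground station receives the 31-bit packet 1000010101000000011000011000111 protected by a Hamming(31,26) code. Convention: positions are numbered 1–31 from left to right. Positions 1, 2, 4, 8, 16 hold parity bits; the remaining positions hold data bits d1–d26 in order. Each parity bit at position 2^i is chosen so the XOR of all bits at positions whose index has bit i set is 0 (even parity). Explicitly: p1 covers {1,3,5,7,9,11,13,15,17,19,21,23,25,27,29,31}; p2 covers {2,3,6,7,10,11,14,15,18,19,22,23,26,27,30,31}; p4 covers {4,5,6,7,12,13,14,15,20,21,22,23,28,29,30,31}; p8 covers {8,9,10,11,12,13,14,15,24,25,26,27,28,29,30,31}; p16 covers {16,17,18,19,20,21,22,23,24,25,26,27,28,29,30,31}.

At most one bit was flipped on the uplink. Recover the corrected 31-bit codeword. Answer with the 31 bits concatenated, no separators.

1000010101000000011000010000111

s1 (pos 1,3,5,7,9,11,13,15,17,19,21,23,25,27,29,31): 1⊕0⊕0⊕0⊕0⊕0⊕0⊕0⊕0⊕1⊕0⊕0⊕1⊕0⊕1⊕1 = 1
s2 (pos 2,3,6,7,10,11,14,15,18,19,22,23,26,27,30,31): 0⊕0⊕1⊕0⊕1⊕0⊕0⊕0⊕1⊕1⊕0⊕0⊕0⊕0⊕1⊕1 = 0
s4 (pos 4,5,6,7,12,13,14,15,20,21,22,23,28,29,30,31): 0⊕0⊕1⊕0⊕0⊕0⊕0⊕0⊕0⊕0⊕0⊕0⊕0⊕1⊕1⊕1 = 0
s8 (pos 8,9,10,11,12,13,14,15,24,25,26,27,28,29,30,31): 1⊕0⊕1⊕0⊕0⊕0⊕0⊕0⊕1⊕1⊕0⊕0⊕0⊕1⊕1⊕1 = 1
s16 (pos 16,17,18,19,20,21,22,23,24,25,26,27,28,29,30,31): 0⊕0⊕1⊕1⊕0⊕0⊕0⊕0⊕1⊕1⊕0⊕0⊕0⊕1⊕1⊕1 = 1
Syndrome s16…s1 = 11001 → error at position 25.
Flip position 25: 1000010101000000011000011000111 → 1000010101000000011000010000111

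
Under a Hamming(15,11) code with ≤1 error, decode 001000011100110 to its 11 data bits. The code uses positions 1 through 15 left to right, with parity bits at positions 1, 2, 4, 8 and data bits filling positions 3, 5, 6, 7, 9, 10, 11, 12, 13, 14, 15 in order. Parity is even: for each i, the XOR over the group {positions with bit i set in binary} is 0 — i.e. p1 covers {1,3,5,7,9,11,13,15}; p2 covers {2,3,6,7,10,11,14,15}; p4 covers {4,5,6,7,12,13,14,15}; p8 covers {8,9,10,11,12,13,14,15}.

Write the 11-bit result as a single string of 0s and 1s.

10001110110

s1 (pos 1,3,5,7,9,11,13,15): 0⊕1⊕0⊕0⊕1⊕0⊕1⊕0 = 1
s2 (pos 2,3,6,7,10,11,14,15): 0⊕1⊕0⊕0⊕1⊕0⊕1⊕0 = 1
s4 (pos 4,5,6,7,12,13,14,15): 0⊕0⊕0⊕0⊕0⊕1⊕1⊕0 = 0
s8 (pos 8,9,10,11,12,13,14,15): 1⊕1⊕1⊕0⊕0⊕1⊕1⊕0 = 1
Syndrome s8…s1 = 1011 → error at position 11.
Flip position 11: 001000011100110 → 001000011110110
Read data bits from positions 3,5,6,7,9,10,11,12,13,14,15: 10001110110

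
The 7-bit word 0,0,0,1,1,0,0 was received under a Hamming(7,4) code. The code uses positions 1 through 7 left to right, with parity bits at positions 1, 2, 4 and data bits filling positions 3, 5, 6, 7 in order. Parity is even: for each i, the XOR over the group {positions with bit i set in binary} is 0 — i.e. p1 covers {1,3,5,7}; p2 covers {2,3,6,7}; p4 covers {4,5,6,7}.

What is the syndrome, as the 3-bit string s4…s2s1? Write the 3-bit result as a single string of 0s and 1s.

s1 (pos 1,3,5,7): 0⊕0⊕1⊕0 = 1
s2 (pos 2,3,6,7): 0⊕0⊕0⊕0 = 0
s4 (pos 4,5,6,7): 1⊕1⊕0⊕0 = 0
Syndrome s4…s1 = 001 → error at position 1.

001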